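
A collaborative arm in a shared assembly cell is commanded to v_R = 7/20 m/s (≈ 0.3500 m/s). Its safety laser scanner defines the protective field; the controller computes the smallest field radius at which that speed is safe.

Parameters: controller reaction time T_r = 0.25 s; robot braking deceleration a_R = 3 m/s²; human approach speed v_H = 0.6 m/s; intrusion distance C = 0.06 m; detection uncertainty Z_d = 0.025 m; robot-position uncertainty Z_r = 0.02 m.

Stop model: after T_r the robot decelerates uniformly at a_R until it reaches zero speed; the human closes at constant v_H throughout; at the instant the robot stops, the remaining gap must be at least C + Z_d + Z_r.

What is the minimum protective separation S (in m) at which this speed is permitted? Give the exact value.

S_min = 1039/2400 m = 0.4329 m

braking lasts T_s = (7/20)/3 = 0.1167 s
reaction-phase robot travel = 0.3500·0.2500 = 0.0875 m
braking distance = 0.3500²/(2·3.0000) = 0.0204 m
person approaches 0.6000·(0.2500+0.1167) = 0.2200 m
margins: 0.0600+0.0250+0.0200 = 0.1050 m
S_min ≈ 0.0875+0.0204+0.2200+0.1050  ⇒  S_min = 1039/2400 m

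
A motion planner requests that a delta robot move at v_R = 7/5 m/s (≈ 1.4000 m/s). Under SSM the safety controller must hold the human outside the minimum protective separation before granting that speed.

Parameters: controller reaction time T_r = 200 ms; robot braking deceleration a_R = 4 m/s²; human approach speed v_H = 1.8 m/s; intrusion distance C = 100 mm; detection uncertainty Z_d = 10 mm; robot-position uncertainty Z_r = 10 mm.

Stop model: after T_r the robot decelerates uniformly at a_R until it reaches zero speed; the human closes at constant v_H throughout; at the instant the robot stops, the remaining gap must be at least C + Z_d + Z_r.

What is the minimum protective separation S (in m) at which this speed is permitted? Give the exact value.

braking lasts T_s = (7/5)/4 = 0.3500 s
robot in T_r: 1.4000·0.2000 = 0.2800 m
robot covers 1.4000·0.3500 − ½·4.0000·0.3500² = 0.2450 m while stopping
person approaches 1.8000·(0.2000+0.3500) = 0.9900 m
margins: 0.1000+0.0100+0.0100 = 0.1200 m
S_min ≈ 0.2800+0.2450+0.9900+0.1200  ⇒  S_min = 327/200 m

S_min = 327/200 m = 1.6350 m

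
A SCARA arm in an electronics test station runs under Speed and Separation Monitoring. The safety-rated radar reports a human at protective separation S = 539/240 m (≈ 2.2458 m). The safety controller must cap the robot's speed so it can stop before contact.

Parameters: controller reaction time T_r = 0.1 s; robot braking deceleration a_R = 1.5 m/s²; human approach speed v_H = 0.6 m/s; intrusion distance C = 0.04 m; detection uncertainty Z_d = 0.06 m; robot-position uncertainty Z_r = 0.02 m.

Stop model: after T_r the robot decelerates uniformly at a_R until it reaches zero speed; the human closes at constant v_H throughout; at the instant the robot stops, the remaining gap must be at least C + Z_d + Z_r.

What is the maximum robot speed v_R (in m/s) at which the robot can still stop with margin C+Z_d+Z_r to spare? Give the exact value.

collect terms ⇒ (1/3)·v_R² + (1/2)·v_R + (-2479/1200) = 0
  disc = (1/2)² − 4·(1/3)·(-2479/1200) = 676/225 ; √disc = 26/15
  v_R = (−(1/2) + 26/15) / (2·(1/3)) = 37/20 m/s
check:
T_s = v_R/a_R = (37/20)/(3/2) = 1.2333 s
robot in T_r: 1.8500·0.1000 = 0.1850 m
braking distance = 1.8500²/(2·1.5000) = 1.1408 m
person approaches 0.6000·(0.1000+1.2333) = 0.8000 m
C+Z_d+Z_r = 0.0400+0.0600+0.0200 = 0.1200 m
sum ≈ 0.1850+1.1408+0.8000+0.1200 ≈ 2.2458 m = S ✓

v_R_max = 37/20 m/s = 1.8500 m/s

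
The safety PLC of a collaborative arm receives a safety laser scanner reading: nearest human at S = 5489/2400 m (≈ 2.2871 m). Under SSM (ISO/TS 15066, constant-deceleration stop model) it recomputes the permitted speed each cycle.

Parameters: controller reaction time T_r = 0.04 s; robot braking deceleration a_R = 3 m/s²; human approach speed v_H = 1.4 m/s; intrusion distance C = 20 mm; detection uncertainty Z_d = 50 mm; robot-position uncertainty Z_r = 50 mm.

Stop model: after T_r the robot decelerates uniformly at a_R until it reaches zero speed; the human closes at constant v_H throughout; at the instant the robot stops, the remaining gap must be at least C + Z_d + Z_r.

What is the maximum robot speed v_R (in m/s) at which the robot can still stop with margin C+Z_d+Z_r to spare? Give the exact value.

collect terms ⇒ (1/6)·v_R² + (38/75)·v_R + (-25333/12000) = 0
  disc = (38/75)² − 4·(1/6)·(-25333/12000) = 16641/10000 ; √disc = 129/100
  v_R = (−(38/75) + 129/100) / (2·(1/6)) = 47/20 m/s
check:
braking lasts T_s = (47/20)/3 = 0.7833 s
robot in T_r: 2.3500·0.0400 = 0.0940 m
braking distance = 2.3500²/(2·3.0000) = 0.9204 m
human closes 1.4000·0.8233 = 1.1527 m
residual clearance needed = 0.0200+0.0500+0.0500 = 0.1200 m
sum ≈ 0.0940+0.9204+1.1527+0.1200 ≈ 2.2871 m = S ✓

v_R_max = 47/20 m/s = 2.3500 m/s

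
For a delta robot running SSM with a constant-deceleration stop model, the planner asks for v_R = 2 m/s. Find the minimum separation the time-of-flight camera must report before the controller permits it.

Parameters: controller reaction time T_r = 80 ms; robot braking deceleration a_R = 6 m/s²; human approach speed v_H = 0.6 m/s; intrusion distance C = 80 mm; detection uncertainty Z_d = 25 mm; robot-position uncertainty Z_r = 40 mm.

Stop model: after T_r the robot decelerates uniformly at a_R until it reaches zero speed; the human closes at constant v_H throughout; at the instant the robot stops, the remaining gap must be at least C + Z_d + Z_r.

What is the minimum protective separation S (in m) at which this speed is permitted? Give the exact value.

T_s = v_R/a_R = 2/6 = 0.3333 s
robot in T_r: 2.0000·0.0800 = 0.1600 m
robot under decel: 2.0000²/(2·6.0000) = 0.3333 m
human closes 0.6000·0.4133 = 0.2480 m
residual clearance needed = 0.0800+0.0250+0.0400 = 0.1450 m
S_min ≈ 0.1600+0.3333+0.2480+0.1450  ⇒  S_min = 2659/3000 m

S_min = 2659/3000 m = 0.8863 m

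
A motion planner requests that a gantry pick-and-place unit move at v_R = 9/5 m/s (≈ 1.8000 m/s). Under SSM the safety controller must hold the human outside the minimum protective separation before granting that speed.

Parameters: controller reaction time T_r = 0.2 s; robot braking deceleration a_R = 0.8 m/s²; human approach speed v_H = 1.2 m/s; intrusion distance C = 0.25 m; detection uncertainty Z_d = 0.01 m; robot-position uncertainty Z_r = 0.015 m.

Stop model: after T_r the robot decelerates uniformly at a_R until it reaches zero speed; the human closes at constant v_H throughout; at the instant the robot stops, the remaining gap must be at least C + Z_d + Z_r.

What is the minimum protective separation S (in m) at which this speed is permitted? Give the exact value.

T_s = v_R/a_R = (9/5)/(4/5) = 2.2500 s
robot in T_r: 1.8000·0.2000 = 0.3600 m
robot under decel: 1.8000²/(2·0.8000) = 2.0250 m
human over T_r+T_s: 1.2000·(0.2000+2.2500) = 2.9400 m
residual clearance needed = 0.2500+0.0100+0.0150 = 0.2750 m
S_min ≈ 0.3600+2.0250+2.9400+0.2750  ⇒  S_min = 28/5 m

S_min = 28/5 m = 5.6000 m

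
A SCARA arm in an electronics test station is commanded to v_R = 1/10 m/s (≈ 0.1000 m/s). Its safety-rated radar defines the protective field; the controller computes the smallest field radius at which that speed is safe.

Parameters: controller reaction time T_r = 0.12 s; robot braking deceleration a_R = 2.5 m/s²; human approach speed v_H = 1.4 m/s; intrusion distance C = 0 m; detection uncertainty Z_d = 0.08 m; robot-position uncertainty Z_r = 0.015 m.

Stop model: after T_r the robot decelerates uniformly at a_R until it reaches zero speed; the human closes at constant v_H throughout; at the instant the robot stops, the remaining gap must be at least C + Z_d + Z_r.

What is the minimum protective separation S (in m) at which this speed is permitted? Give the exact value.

braking lasts T_s = (1/10)/(5/2) = 0.0400 s
robot covers v_R·T_r = 0.1000·0.1200 = 0.0120 m before braking
robot under decel: 0.1000²/(2·2.5000) = 0.0020 m
human closes 1.4000·0.1600 = 0.2240 m
margins: 0.0000+0.0800+0.0150 = 0.0950 m
S_min ≈ 0.0120+0.0020+0.2240+0.0950  ⇒  S_min = 333/1000 m

S_min = 333/1000 m = 0.3330 m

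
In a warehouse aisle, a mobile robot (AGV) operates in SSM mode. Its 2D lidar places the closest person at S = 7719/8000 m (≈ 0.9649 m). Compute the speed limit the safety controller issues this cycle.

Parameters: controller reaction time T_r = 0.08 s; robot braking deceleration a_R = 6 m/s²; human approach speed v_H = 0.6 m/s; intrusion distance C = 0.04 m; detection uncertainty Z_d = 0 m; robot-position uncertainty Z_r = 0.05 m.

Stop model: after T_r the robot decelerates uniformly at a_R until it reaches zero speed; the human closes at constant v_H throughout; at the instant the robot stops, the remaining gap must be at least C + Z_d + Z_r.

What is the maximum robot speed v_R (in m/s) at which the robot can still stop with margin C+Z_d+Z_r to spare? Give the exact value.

v_R_max = 9/4 m/s = 2.2500 m/s

quadratic (1/12)·v² + (9/50)·v + (-1323/1600) = 0
  disc = (9/50)² − 4·(1/12)·(-1323/1600) = 12321/40000 ; √disc = 111/200
  v_R = (−(9/50) + 111/200) / (2·(1/12)) = 9/4 m/s
check:
stop time T_s = (9/4)/6 = 0.3750 s
reaction-phase robot travel = 2.2500·0.0800 = 0.1800 m
robot under decel: 2.2500²/(2·6.0000) = 0.4219 m
human over T_r+T_s: 0.6000·(0.0800+0.3750) = 0.2730 m
margins: 0.0400+0.0000+0.0500 = 0.0900 m
sum ≈ 0.1800+0.4219+0.2730+0.0900 ≈ 0.9649 m = S ✓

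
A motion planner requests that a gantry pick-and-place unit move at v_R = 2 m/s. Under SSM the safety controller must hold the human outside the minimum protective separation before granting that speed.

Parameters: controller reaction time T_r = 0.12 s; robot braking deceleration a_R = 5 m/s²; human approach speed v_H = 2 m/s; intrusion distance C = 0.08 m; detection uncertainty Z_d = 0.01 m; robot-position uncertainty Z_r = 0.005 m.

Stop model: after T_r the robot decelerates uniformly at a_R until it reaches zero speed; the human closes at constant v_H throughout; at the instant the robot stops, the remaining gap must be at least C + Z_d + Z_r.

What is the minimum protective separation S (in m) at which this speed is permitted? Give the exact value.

T_s = v_R/a_R = 2/5 = 0.4000 s
robot covers v_R·T_r = 2.0000·0.1200 = 0.2400 m before braking
robot covers 2.0000·0.4000 − ½·5.0000·0.4000² = 0.4000 m while stopping
person approaches 2.0000·(0.1200+0.4000) = 1.0400 m
residual clearance needed = 0.0800+0.0100+0.0050 = 0.0950 m
S_min ≈ 0.2400+0.4000+1.0400+0.0950  ⇒  S_min = 71/40 m

S_min = 71/40 m = 1.7750 m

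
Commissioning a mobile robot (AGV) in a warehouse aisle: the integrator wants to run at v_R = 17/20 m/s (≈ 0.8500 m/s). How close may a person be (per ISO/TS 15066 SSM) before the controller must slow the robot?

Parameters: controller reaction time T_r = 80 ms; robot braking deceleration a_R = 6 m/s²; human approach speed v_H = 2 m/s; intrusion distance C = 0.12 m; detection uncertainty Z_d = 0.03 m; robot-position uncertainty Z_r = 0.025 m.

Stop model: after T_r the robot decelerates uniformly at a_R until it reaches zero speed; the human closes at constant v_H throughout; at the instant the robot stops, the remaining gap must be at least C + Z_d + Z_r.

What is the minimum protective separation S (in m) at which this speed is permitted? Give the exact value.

braking lasts T_s = (17/20)/6 = 0.1417 s
robot covers v_R·T_r = 0.8500·0.0800 = 0.0680 m before braking
braking distance = 0.8500²/(2·6.0000) = 0.0602 m
human over T_r+T_s: 2.0000·(0.0800+0.1417) = 0.4433 m
residual clearance needed = 0.1200+0.0300+0.0250 = 0.1750 m
S_min ≈ 0.0680+0.0602+0.4433+0.1750  ⇒  S_min = 17917/24000 m

S_min = 17917/24000 m = 0.7465 m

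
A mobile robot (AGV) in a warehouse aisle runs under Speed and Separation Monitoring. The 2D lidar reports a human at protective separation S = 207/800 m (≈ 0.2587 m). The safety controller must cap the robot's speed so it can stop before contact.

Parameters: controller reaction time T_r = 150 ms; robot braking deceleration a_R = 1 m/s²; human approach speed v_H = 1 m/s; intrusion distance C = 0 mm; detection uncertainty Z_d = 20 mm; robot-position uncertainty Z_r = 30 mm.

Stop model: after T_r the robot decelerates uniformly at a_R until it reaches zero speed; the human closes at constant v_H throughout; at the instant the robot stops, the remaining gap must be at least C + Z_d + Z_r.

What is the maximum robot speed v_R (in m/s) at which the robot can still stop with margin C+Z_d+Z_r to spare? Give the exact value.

collect terms ⇒ (1/2)·v_R² + (23/20)·v_R + (-47/800) = 0
  disc = (23/20)² − 4·(1/2)·(-47/800) = 36/25 ; √disc = 6/5
  v_R = (−(23/20) + 6/5) / (2·(1/2)) = 1/20 m/s
check:
T_s = v_R/a_R = (1/20)/1 = 0.0500 s
robot covers v_R·T_r = 0.0500·0.1500 = 0.0075 m before braking
braking distance = 0.0500²/(2·1.0000) = 0.0013 m
human closes 1.0000·0.2000 = 0.2000 m
residual clearance needed = 0.0000+0.0200+0.0300 = 0.0500 m
sum ≈ 0.0075+0.0013+0.2000+0.0500 ≈ 0.2587 m = S ✓

v_R_max = 1/20 m/s = 0.0500 m/s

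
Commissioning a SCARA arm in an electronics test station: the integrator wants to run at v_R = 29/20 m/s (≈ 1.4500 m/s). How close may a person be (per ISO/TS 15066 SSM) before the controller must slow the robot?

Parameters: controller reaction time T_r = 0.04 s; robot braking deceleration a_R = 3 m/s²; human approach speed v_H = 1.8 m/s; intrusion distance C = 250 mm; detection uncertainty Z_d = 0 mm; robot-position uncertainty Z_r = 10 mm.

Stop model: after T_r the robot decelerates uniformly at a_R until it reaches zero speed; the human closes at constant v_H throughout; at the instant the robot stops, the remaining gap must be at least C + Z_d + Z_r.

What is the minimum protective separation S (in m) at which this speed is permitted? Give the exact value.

stop time T_s = (29/20)/3 = 0.4833 s
robot covers v_R·T_r = 1.4500·0.0400 = 0.0580 m before braking
robot covers 1.4500·0.4833 − ½·3.0000·0.4833² = 0.3504 m while stopping
person approaches 1.8000·(0.0400+0.4833) = 0.9420 m
residual clearance needed = 0.2500+0.0000+0.0100 = 0.2600 m
S_min ≈ 0.0580+0.3504+0.9420+0.2600  ⇒  S_min = 773/480 m

S_min = 773/480 m = 1.6104 m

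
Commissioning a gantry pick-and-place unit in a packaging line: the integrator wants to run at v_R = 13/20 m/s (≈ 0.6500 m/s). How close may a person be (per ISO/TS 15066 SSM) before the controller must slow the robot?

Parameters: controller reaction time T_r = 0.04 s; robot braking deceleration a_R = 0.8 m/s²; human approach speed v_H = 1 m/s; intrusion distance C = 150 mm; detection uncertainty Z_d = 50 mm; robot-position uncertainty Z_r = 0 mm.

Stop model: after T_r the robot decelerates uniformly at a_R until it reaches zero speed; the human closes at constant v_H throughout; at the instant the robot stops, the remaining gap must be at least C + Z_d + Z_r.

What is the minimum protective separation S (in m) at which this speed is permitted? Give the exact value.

stop time T_s = (13/20)/(4/5) = 0.8125 s
robot covers v_R·T_r = 0.6500·0.0400 = 0.0260 m before braking
robot covers 0.6500·0.8125 − ½·0.8000·0.8125² = 0.2641 m while stopping
person approaches 1.0000·(0.0400+0.8125) = 0.8525 m
C+Z_d+Z_r = 0.1500+0.0500+0.0000 = 0.2000 m
S_min ≈ 0.0260+0.2641+0.8525+0.2000  ⇒  S_min = 21481/16000 m

S_min = 21481/16000 m = 1.3426 m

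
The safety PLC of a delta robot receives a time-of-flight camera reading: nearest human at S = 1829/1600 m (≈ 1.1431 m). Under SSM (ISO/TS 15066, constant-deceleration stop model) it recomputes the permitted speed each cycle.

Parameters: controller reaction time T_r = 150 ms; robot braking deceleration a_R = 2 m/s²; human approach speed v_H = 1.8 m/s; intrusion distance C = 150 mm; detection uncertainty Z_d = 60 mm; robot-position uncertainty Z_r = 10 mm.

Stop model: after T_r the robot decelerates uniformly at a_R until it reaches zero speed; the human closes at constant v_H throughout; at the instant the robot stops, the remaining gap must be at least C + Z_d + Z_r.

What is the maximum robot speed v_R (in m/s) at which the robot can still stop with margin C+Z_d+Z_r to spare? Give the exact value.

v_R_max = 11/20 m/s = 0.5500 m/s

collect terms ⇒ (1/4)·v_R² + (21/20)·v_R + (-209/320) = 0
  disc = (21/20)² − 4·(1/4)·(-209/320) = 2809/1600 ; √disc = 53/40
  v_R = (−(21/20) + 53/40) / (2·(1/4)) = 11/20 m/s
check:
stop time T_s = (11/20)/2 = 0.2750 s
robot covers v_R·T_r = 0.5500·0.1500 = 0.0825 m before braking
robot under decel: 0.5500²/(2·2.0000) = 0.0756 m
human closes 1.8000·0.4250 = 0.7650 m
C+Z_d+Z_r = 0.1500+0.0600+0.0100 = 0.2200 m
sum ≈ 0.0825+0.0756+0.7650+0.2200 ≈ 1.1431 m = S ✓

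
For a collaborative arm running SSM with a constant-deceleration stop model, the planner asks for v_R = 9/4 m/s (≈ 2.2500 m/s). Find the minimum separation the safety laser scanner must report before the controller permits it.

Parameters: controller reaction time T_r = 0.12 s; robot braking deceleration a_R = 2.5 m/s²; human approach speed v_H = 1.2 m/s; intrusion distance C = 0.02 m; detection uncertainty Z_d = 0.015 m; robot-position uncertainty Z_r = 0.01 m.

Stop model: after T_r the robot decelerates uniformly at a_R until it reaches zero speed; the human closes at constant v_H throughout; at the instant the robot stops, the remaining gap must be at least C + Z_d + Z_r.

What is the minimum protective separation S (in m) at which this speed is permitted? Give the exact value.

S_min = 5103/2000 m = 2.5515 m

stop time T_s = (9/4)/(5/2) = 0.9000 s
robot in T_r: 2.2500·0.1200 = 0.2700 m
braking distance = 2.2500²/(2·2.5000) = 1.0125 m
human over T_r+T_s: 1.2000·(0.1200+0.9000) = 1.2240 m
C+Z_d+Z_r = 0.0200+0.0150+0.0100 = 0.0450 m
S_min ≈ 0.2700+1.0125+1.2240+0.0450  ⇒  S_min = 5103/2000 m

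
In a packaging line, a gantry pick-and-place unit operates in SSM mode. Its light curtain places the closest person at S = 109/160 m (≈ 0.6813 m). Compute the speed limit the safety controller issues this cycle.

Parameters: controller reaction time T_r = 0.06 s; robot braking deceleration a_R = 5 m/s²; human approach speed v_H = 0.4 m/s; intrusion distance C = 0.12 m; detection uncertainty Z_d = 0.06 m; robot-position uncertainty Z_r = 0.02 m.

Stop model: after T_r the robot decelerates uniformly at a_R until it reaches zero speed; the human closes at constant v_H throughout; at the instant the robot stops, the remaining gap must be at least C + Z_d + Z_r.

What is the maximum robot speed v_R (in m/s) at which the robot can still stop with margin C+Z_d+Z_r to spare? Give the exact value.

v_R_max = 31/20 m/s = 1.5500 m/s

at the boundary: (1/10)·v² + (7/50)·v + (-1829/4000) = 0
  disc = (7/50)² − 4·(1/10)·(-1829/4000) = 81/400 ; √disc = 9/20
  v_R = (−(7/50) + 9/20) / (2·(1/10)) = 31/20 m/s
check:
stop time T_s = (31/20)/5 = 0.3100 s
robot in T_r: 1.5500·0.0600 = 0.0930 m
robot under decel: 1.5500²/(2·5.0000) = 0.2402 m
human over T_r+T_s: 0.4000·(0.0600+0.3100) = 0.1480 m
margins: 0.1200+0.0600+0.0200 = 0.2000 m
sum ≈ 0.0930+0.2402+0.1480+0.2000 ≈ 0.6813 m = S ✓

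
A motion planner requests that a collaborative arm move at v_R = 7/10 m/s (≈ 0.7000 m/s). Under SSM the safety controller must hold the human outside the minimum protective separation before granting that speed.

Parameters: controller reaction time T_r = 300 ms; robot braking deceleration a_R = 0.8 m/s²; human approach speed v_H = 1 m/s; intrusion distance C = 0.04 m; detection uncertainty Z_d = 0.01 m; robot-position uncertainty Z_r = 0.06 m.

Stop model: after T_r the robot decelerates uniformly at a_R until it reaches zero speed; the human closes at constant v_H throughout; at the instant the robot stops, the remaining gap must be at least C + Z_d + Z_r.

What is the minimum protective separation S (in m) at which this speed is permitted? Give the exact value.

stop time T_s = (7/10)/(4/5) = 0.8750 s
robot in T_r: 0.7000·0.3000 = 0.2100 m
robot covers 0.7000·0.8750 − ½·0.8000·0.8750² = 0.3063 m while stopping
person approaches 1.0000·(0.3000+0.8750) = 1.1750 m
C+Z_d+Z_r = 0.0400+0.0100+0.0600 = 0.1100 m
S_min ≈ 0.2100+0.3063+1.1750+0.1100  ⇒  S_min = 1441/800 m

S_min = 1441/800 m = 1.8013 m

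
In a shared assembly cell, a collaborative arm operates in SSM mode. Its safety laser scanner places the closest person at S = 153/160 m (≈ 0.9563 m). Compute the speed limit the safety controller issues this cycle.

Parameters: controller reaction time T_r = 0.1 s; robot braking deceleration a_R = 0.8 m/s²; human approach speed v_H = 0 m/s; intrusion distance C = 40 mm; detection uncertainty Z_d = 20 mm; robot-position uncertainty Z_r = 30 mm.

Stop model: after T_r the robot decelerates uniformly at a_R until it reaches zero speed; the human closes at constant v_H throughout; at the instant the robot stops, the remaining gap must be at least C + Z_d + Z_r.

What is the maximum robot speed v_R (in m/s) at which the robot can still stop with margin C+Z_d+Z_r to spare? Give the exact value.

v_R_max = 11/10 m/s = 1.1000 m/s

collect terms ⇒ (5/8)·v_R² + (1/10)·v_R + (-693/800) = 0
  disc = (1/10)² − 4·(5/8)·(-693/800) = 3481/1600 ; √disc = 59/40
  v_R = (−(1/10) + 59/40) / (2·(5/8)) = 11/10 m/s
check:
stop time T_s = (11/10)/(4/5) = 1.3750 s
reaction-phase robot travel = 1.1000·0.1000 = 0.1100 m
braking distance = 1.1000²/(2·0.8000) = 0.7562 m
human closes 0.0000·1.4750 = 0.0000 m
margins: 0.0400+0.0200+0.0300 = 0.0900 m
sum ≈ 0.1100+0.7562+0.0000+0.0900 ≈ 0.9563 m = S ✓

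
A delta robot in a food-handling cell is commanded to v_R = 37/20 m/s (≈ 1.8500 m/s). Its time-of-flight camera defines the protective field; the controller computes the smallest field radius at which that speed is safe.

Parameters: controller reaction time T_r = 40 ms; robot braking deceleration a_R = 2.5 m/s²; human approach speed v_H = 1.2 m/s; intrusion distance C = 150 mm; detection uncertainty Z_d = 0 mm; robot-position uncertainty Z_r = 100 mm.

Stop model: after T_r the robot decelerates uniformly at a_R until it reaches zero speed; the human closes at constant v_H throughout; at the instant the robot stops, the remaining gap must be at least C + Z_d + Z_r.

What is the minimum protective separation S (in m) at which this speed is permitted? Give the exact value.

S_min = 3889/2000 m = 1.9445 m

stop time T_s = (37/20)/(5/2) = 0.7400 s
robot in T_r: 1.8500·0.0400 = 0.0740 m
robot under decel: 1.8500²/(2·2.5000) = 0.6845 m
human closes 1.2000·0.7800 = 0.9360 m
margins: 0.1500+0.0000+0.1000 = 0.2500 m
S_min ≈ 0.0740+0.6845+0.9360+0.2500  ⇒  S_min = 3889/2000 m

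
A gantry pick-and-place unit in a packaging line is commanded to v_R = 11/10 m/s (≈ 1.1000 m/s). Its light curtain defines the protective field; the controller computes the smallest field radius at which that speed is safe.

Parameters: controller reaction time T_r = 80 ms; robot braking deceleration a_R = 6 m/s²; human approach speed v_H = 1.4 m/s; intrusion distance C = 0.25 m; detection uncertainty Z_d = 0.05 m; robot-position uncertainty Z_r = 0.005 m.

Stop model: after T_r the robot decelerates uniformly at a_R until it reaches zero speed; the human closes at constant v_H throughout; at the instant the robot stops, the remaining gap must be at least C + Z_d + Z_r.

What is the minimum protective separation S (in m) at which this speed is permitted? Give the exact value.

braking lasts T_s = (11/10)/6 = 0.1833 s
reaction-phase robot travel = 1.1000·0.0800 = 0.0880 m
robot covers 1.1000·0.1833 − ½·6.0000·0.1833² = 0.1008 m while stopping
human closes 1.4000·0.2633 = 0.3687 m
margins: 0.2500+0.0500+0.0050 = 0.3050 m
S_min ≈ 0.0880+0.1008+0.3687+0.3050  ⇒  S_min = 69/80 m

S_min = 69/80 m = 0.8625 m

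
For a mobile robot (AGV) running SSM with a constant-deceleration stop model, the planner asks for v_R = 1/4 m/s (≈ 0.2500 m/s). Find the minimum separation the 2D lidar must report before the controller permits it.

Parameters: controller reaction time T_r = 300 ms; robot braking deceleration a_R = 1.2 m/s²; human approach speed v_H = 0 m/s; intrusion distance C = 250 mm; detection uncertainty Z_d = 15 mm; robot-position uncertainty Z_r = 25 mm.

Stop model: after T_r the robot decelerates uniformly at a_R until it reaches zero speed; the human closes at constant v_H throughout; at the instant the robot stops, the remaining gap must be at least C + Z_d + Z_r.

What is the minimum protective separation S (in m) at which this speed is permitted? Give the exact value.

S_min = 1877/4800 m = 0.3910 m

stop time T_s = (1/4)/(6/5) = 0.2083 s
reaction-phase robot travel = 0.2500·0.3000 = 0.0750 m
robot under decel: 0.2500²/(2·1.2000) = 0.0260 m
person approaches 0.0000·(0.3000+0.2083) = 0.0000 m
residual clearance needed = 0.2500+0.0150+0.0250 = 0.2900 m
S_min ≈ 0.0750+0.0260+0.0000+0.2900  ⇒  S_min = 1877/4800 m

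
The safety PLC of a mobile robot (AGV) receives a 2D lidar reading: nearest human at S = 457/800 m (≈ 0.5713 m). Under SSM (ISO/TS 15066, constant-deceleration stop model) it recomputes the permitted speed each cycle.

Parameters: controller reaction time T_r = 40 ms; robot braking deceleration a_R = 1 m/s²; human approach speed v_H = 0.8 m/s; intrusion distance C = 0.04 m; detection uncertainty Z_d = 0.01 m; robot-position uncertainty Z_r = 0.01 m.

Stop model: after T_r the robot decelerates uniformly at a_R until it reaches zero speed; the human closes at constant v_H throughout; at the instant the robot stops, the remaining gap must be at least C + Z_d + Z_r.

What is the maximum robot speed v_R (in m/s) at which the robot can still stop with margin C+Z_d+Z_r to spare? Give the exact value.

v_R_max = 9/20 m/s = 0.4500 m/s

at the boundary: (1/2)·v² + (21/25)·v + (-1917/4000) = 0
  disc = (21/25)² − 4·(1/2)·(-1917/4000) = 16641/10000 ; √disc = 129/100
  v_R = (−(21/25) + 129/100) / (2·(1/2)) = 9/20 m/s
check:
stop time T_s = (9/20)/1 = 0.4500 s
robot covers v_R·T_r = 0.4500·0.0400 = 0.0180 m before braking
braking distance = 0.4500²/(2·1.0000) = 0.1013 m
person approaches 0.8000·(0.0400+0.4500) = 0.3920 m
residual clearance needed = 0.0400+0.0100+0.0100 = 0.0600 m
sum ≈ 0.0180+0.1013+0.3920+0.0600 ≈ 0.5713 m = S ✓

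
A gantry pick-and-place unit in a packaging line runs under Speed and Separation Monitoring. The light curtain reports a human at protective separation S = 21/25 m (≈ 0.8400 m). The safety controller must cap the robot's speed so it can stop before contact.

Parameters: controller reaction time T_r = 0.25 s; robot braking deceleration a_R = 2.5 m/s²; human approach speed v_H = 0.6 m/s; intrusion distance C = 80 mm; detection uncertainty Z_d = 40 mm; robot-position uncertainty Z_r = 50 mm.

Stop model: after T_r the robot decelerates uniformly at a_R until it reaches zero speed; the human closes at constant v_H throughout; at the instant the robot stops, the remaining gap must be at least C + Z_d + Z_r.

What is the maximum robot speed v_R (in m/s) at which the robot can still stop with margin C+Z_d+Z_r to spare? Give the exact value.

quadratic (1/5)·v² + (49/100)·v + (-13/25) = 0
  disc = (49/100)² − 4·(1/5)·(-13/25) = 6561/10000 ; √disc = 81/100
  v_R = (−(49/100) + 81/100) / (2·(1/5)) = 4/5 m/s
check:
braking lasts T_s = (4/5)/(5/2) = 0.3200 s
reaction-phase robot travel = 0.8000·0.2500 = 0.2000 m
braking distance = 0.8000²/(2·2.5000) = 0.1280 m
human closes 0.6000·0.5700 = 0.3420 m
C+Z_d+Z_r = 0.0800+0.0400+0.0500 = 0.1700 m
sum ≈ 0.2000+0.1280+0.3420+0.1700 ≈ 0.8400 m = S ✓

v_R_max = 4/5 m/s = 0.8000 m/s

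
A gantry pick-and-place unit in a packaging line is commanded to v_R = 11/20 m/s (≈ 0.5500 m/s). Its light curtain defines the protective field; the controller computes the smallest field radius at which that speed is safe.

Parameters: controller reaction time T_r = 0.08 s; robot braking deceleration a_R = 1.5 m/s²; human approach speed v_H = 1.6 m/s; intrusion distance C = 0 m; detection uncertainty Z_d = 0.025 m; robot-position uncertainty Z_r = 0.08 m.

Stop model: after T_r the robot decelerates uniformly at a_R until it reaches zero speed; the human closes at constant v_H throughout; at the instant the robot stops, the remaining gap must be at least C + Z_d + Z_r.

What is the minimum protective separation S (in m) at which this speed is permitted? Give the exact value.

stop time T_s = (11/20)/(3/2) = 0.3667 s
robot covers v_R·T_r = 0.5500·0.0800 = 0.0440 m before braking
robot covers 0.5500·0.3667 − ½·1.5000·0.3667² = 0.1008 m while stopping
human closes 1.6000·0.4467 = 0.7147 m
residual clearance needed = 0.0000+0.0250+0.0800 = 0.1050 m
S_min ≈ 0.0440+0.1008+0.7147+0.1050  ⇒  S_min = 1929/2000 m

S_min = 1929/2000 m = 0.9645 m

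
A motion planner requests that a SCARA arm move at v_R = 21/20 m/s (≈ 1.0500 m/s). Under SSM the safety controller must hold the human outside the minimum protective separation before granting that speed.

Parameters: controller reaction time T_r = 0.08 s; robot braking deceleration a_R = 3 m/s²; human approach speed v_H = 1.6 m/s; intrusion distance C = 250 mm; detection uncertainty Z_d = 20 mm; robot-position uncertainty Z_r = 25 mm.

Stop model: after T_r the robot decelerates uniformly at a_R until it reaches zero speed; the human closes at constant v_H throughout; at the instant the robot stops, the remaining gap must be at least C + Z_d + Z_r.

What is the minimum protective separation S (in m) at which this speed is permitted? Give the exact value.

T_s = v_R/a_R = (21/20)/3 = 0.3500 s
robot covers v_R·T_r = 1.0500·0.0800 = 0.0840 m before braking
robot under decel: 1.0500²/(2·3.0000) = 0.1837 m
person approaches 1.6000·(0.0800+0.3500) = 0.6880 m
residual clearance needed = 0.2500+0.0200+0.0250 = 0.2950 m
S_min ≈ 0.0840+0.1837+0.6880+0.2950  ⇒  S_min = 5003/4000 m

S_min = 5003/4000 m = 1.2508 m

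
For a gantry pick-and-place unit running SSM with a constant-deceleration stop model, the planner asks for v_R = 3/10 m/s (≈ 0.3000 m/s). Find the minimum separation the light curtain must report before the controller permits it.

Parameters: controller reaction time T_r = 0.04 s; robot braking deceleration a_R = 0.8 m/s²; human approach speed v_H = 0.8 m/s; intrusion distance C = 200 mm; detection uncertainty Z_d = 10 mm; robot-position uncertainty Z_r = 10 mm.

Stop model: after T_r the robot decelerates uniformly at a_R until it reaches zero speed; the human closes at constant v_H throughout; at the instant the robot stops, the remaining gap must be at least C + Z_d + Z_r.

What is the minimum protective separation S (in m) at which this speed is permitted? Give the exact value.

S_min = 2481/4000 m = 0.6202 m

braking lasts T_s = (3/10)/(4/5) = 0.3750 s
robot covers v_R·T_r = 0.3000·0.0400 = 0.0120 m before braking
robot covers 0.3000·0.3750 − ½·0.8000·0.3750² = 0.0563 m while stopping
human closes 0.8000·0.4150 = 0.3320 m
residual clearance needed = 0.2000+0.0100+0.0100 = 0.2200 m
S_min ≈ 0.0120+0.0563+0.3320+0.2200  ⇒  S_min = 2481/4000 m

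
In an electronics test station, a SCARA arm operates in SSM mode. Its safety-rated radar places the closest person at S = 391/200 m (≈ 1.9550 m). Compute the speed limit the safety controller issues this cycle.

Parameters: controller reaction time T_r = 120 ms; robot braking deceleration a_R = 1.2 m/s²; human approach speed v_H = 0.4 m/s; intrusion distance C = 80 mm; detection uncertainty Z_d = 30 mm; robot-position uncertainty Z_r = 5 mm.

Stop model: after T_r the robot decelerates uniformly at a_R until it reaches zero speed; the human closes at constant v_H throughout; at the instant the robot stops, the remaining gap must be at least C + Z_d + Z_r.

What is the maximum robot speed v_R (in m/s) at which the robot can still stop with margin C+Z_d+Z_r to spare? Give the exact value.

at the boundary: (5/12)·v² + (34/75)·v + (-224/125) = 0
  disc = (34/75)² − 4·(5/12)·(-224/125) = 17956/5625 ; √disc = 134/75
  v_R = (−(34/75) + 134/75) / (2·(5/12)) = 8/5 m/s
check:
braking lasts T_s = (8/5)/(6/5) = 1.3333 s
robot in T_r: 1.6000·0.1200 = 0.1920 m
robot covers 1.6000·1.3333 − ½·1.2000·1.3333² = 1.0667 m while stopping
human over T_r+T_s: 0.4000·(0.1200+1.3333) = 0.5813 m
C+Z_d+Z_r = 0.0800+0.0300+0.0050 = 0.1150 m
sum ≈ 0.1920+1.0667+0.5813+0.1150 ≈ 1.9550 m = S ✓

v_R_max = 8/5 m/s = 1.6000 m/s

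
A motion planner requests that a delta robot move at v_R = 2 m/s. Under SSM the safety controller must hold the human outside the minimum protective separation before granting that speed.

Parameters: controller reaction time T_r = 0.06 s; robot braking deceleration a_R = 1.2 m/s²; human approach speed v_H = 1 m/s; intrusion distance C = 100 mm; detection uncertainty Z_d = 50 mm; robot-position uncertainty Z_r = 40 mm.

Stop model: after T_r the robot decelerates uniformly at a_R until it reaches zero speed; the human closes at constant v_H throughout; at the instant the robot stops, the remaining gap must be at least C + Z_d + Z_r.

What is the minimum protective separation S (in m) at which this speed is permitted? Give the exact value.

S_min = 1111/300 m = 3.7033 m

stop time T_s = 2/(6/5) = 1.6667 s
robot in T_r: 2.0000·0.0600 = 0.1200 m
robot under decel: 2.0000²/(2·1.2000) = 1.6667 m
person approaches 1.0000·(0.0600+1.6667) = 1.7267 m
C+Z_d+Z_r = 0.1000+0.0500+0.0400 = 0.1900 m
S_min ≈ 0.1200+1.6667+1.7267+0.1900  ⇒  S_min = 1111/300 m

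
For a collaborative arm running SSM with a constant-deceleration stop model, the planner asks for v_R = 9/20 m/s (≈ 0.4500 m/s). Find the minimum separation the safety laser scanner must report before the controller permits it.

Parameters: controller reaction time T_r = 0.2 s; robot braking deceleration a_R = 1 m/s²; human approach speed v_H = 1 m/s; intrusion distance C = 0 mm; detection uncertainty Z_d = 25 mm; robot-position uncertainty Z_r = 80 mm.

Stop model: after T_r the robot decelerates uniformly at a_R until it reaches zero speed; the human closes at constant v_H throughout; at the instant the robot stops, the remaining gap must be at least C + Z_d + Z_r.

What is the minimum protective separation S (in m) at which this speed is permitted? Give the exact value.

S_min = 757/800 m = 0.9463 m

braking lasts T_s = (9/20)/1 = 0.4500 s
robot in T_r: 0.4500·0.2000 = 0.0900 m
robot under decel: 0.4500²/(2·1.0000) = 0.1013 m
human over T_r+T_s: 1.0000·(0.2000+0.4500) = 0.6500 m
residual clearance needed = 0.0000+0.0250+0.0800 = 0.1050 m
S_min ≈ 0.0900+0.1013+0.6500+0.1050  ⇒  S_min = 757/800 m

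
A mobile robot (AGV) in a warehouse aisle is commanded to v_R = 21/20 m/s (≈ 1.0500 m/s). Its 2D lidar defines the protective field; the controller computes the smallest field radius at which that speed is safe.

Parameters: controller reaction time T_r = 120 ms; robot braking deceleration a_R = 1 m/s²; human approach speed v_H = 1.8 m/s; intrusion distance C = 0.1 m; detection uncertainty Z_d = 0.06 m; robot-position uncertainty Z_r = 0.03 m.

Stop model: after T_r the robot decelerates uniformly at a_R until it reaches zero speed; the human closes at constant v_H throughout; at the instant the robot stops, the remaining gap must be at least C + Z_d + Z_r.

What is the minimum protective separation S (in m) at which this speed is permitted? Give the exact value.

stop time T_s = (21/20)/1 = 1.0500 s
reaction-phase robot travel = 1.0500·0.1200 = 0.1260 m
robot covers 1.0500·1.0500 − ½·1.0000·1.0500² = 0.5513 m while stopping
human closes 1.8000·1.1700 = 2.1060 m
C+Z_d+Z_r = 0.1000+0.0600+0.0300 = 0.1900 m
S_min ≈ 0.1260+0.5513+2.1060+0.1900  ⇒  S_min = 11893/4000 m

S_min = 11893/4000 m = 2.9733 m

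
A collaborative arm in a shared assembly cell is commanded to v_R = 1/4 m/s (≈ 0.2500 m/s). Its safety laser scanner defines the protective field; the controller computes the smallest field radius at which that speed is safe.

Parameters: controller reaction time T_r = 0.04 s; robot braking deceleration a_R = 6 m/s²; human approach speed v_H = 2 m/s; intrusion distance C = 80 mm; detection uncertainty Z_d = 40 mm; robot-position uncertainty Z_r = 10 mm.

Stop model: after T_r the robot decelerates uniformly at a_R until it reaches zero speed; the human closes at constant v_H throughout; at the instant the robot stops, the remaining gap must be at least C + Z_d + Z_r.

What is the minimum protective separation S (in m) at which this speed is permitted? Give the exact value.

S_min = 1481/4800 m = 0.3085 m

T_s = v_R/a_R = (1/4)/6 = 0.0417 s
robot covers v_R·T_r = 0.2500·0.0400 = 0.0100 m before braking
braking distance = 0.2500²/(2·6.0000) = 0.0052 m
human over T_r+T_s: 2.0000·(0.0400+0.0417) = 0.1633 m
C+Z_d+Z_r = 0.0800+0.0400+0.0100 = 0.1300 m
S_min ≈ 0.0100+0.0052+0.1633+0.1300  ⇒  S_min = 1481/4800 m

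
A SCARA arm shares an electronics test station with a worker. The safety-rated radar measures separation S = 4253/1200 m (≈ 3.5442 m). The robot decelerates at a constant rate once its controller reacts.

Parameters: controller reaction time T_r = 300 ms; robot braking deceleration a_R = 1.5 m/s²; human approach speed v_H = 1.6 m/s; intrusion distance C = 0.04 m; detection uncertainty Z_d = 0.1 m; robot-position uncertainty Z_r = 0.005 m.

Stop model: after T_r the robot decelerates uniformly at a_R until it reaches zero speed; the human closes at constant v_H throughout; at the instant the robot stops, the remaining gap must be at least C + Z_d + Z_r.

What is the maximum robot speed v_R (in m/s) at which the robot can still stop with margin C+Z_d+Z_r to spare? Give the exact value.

v_R_max = 31/20 m/s = 1.5500 m/s

collect terms ⇒ (1/3)·v_R² + (41/30)·v_R + (-3503/1200) = 0
  disc = (41/30)² − 4·(1/3)·(-3503/1200) = 144/25 ; √disc = 12/5
  v_R = (−(41/30) + 12/5) / (2·(1/3)) = 31/20 m/s
check:
stop time T_s = (31/20)/(3/2) = 1.0333 s
reaction-phase robot travel = 1.5500·0.3000 = 0.4650 m
robot under decel: 1.5500²/(2·1.5000) = 0.8008 m
human over T_r+T_s: 1.6000·(0.3000+1.0333) = 2.1333 m
margins: 0.0400+0.1000+0.0050 = 0.1450 m
sum ≈ 0.4650+0.8008+2.1333+0.1450 ≈ 3.5442 m = S ✓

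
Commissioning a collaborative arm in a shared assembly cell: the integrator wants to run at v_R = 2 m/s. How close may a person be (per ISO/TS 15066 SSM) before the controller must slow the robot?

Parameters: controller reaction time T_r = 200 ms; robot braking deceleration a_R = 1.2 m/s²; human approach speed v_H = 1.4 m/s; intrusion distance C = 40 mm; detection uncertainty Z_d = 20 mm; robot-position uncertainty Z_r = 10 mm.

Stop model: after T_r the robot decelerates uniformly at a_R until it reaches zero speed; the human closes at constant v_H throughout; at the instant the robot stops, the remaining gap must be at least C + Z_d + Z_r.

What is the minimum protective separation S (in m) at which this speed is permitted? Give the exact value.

S_min = 19/4 m = 4.7500 m

braking lasts T_s = 2/(6/5) = 1.6667 s
robot covers v_R·T_r = 2.0000·0.2000 = 0.4000 m before braking
braking distance = 2.0000²/(2·1.2000) = 1.6667 m
human closes 1.4000·1.8667 = 2.6133 m
margins: 0.0400+0.0200+0.0100 = 0.0700 m
S_min ≈ 0.4000+1.6667+2.6133+0.0700  ⇒  S_min = 19/4 m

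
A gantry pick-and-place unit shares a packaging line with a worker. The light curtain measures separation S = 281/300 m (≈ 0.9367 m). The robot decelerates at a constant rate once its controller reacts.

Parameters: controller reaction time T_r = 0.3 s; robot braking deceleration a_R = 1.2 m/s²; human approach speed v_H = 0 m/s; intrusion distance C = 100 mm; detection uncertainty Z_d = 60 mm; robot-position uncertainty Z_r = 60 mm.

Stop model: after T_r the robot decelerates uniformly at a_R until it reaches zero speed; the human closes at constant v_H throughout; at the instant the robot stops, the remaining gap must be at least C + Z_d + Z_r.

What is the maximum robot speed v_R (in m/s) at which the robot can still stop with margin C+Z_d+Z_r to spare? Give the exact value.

v_R_max = 1 m/s = 1.0000 m/s

at the boundary: (5/12)·v² + (3/10)·v + (-43/60) = 0
  disc = (3/10)² − 4·(5/12)·(-43/60) = 289/225 ; √disc = 17/15
  v_R = (−(3/10) + 17/15) / (2·(5/12)) = 1 m/s
check:
braking lasts T_s = 1/(6/5) = 0.8333 s
robot covers v_R·T_r = 1.0000·0.3000 = 0.3000 m before braking
robot under decel: 1.0000²/(2·1.2000) = 0.4167 m
human over T_r+T_s: 0.0000·(0.3000+0.8333) = 0.0000 m
C+Z_d+Z_r = 0.1000+0.0600+0.0600 = 0.2200 m
sum ≈ 0.3000+0.4167+0.0000+0.2200 ≈ 0.9367 m = S ✓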